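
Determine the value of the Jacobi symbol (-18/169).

(-18/169)
  = (18/169)    [169 ≡ 1 mod 4 ⇒ (-1/169) = +1]
  = (9/169)    [169 ≡ 1 mod 8 ⇒ (2/169) = +1]
  = (169/9)    [QR: 9 ≡ 1 mod 4, sign kept]
  = (7/9)    [169 ≡ 7 mod 9]
  = (9/7)    [QR: 9 ≡ 1 mod 4, sign kept]
  = (2/7)    [9 ≡ 2 mod 7]
  = (1/7)    [7 ≡ 7 mod 8 ⇒ (2/7) = +1]
  = 1    [(1/7) = 1]

1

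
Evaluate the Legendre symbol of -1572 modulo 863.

1

(-1572 / 863)
  = (154 / 863)    [-1572 ≡ 154 mod 863]
  = (77 / 863)    [863 ≡ 7 mod 8 ⇒ (2 / 863) = +1]
  = (863 / 77)    [QR: 77 ≡ 1 mod 4, sign kept]
  = (16 / 77)    [863 ≡ 16 mod 77]
  = (1 / 77)    [77 ≡ 5 mod 8 ⇒ (2 / 77)^4 = +1]
  = 1    [(1 / 77) = 1]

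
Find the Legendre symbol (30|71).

(30|71)
  = (15|71)    [71 ≡ 7 mod 8 ⇒ (2|71) = +1]
  = -(71|15)    [QR: both ≡ 3 mod 4, sign flips]
  = -(11|15)    [71 ≡ 11 mod 15]
  = (15|11)    [QR: both ≡ 3 mod 4, sign flips]
  = (4|11)    [15 ≡ 4 mod 11]
  = (1|11)    [11 ≡ 3 mod 8 ⇒ (2|11)^2 = +1]
  = 1    [(1|11) = 1]

1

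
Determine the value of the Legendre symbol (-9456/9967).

Pull out -1: (-9456/9967) = (-1/9967)·(9456/9967). Since 9967 ≡ 3 (mod 4), (-1/9967) = -1. Now have -(9456/9967).
Factor out 2: 9456 = 2^4·591. Since 9967 ≡ 7 (mod 8), (2/9967) = +1, and (2/9967)^4 = +1. Now have -(591/9967).
Both 591 ≡ 3 and 9967 ≡ 3 (mod 4), so reciprocity gives (591/9967) = -(9967/591). Reduce: 9967 ≡ 511 (mod 591). Now have (511/591).
Both 511 ≡ 3 and 591 ≡ 3 (mod 4), so reciprocity gives (511/591) = -(591/511). Reduce: 591 ≡ 80 (mod 511). Now have -(80/511).
Factor out 2: 80 = 2^4·5. Since 511 ≡ 7 (mod 8), (2/511) = +1, and (2/511)^4 = +1. Now have -(5/511).
5 ≡ 1 (mod 4), so quadratic reciprocity gives (5/511) = (511/5). Reduce: 511 ≡ 1 (mod 5). Now have -(1/5).
(1/5) = 1. Collecting the sign factors: -1.

-1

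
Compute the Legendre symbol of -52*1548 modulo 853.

-1

By multiplicativity, (-52·1548 / 853) = (-52 / 853)·(1548 / 853).
First factor (-52 / 853):
Reduce the numerator: -52 ≡ 801 (mod 853), so (-52 / 853) = (801 / 853).
801 ≡ 1 (mod 4), so quadratic reciprocity gives (801 / 853) = (853 / 801). Reduce: 853 ≡ 52 (mod 801). Now have (52 / 801).
Factor out 2: 52 = 2^2·13. Since 801 ≡ 1 (mod 8), (2 / 801) = +1, and (2 / 801)^2 = +1. Now have (13 / 801).
13 ≡ 1 (mod 4), so quadratic reciprocity gives (13 / 801) = (801 / 13). Reduce: 801 ≡ 8 (mod 13). Now have (8 / 13).
Factor out 2: 8 = 2^3. Since 13 ≡ 5 (mod 8), (2 / 13) = -1, and (2 / 13)^3 = -1. Now have -(1 / 13).
(1 / 13) = 1. Collecting the sign factors: -1.
Second factor (1548 / 853):
Reduce the numerator: 1548 ≡ 695 (mod 853), so (1548 / 853) = (695 / 853).
853 ≡ 1 (mod 4), so quadratic reciprocity gives (695 / 853) = (853 / 695). Reduce: 853 ≡ 158 (mod 695). Now have (158 / 695).
Factor out 2: 158 = 2·79. Since 695 ≡ 7 (mod 8), (2 / 695) = +1. Now have (79 / 695).
Both 79 ≡ 3 and 695 ≡ 3 (mod 4), so reciprocity gives (79 / 695) = -(695 / 79). Reduce: 695 ≡ 63 (mod 79). Now have -(63 / 79).
Both 63 ≡ 3 and 79 ≡ 3 (mod 4), so reciprocity gives (63 / 79) = -(79 / 63). Reduce: 79 ≡ 16 (mod 63). Now have (16 / 63).
Factor out 2: 16 = 2^4. Since 63 ≡ 7 (mod 8), (2 / 63) = +1, and (2 / 63)^4 = +1. Now have (1 / 63).
(1 / 63) = 1. Collecting the sign factors: 1.
Product: (-1)·(1) = -1.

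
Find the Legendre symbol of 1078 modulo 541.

1

Reduce the numerator: 1078 ≡ 537 (mod 541), so (1078/541) = (537/541).
537 ≡ 1 (mod 4), so quadratic reciprocity gives (537/541) = (541/537). Reduce: 541 ≡ 4 (mod 537). Now have (4/537).
Factor out 2: 4 = 2^2. Since 537 ≡ 1 (mod 8), (2/537) = +1, and (2/537)^2 = +1. Now have (1/537).
(1/537) = 1. Collecting the sign factors: 1.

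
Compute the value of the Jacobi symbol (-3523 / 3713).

1

Pull out -1: (-3523 / 3713) = (-1 / 3713)·(3523 / 3713). Since 3713 ≡ 1 (mod 4), (-1 / 3713) = +1. Now have (3523 / 3713).
3713 ≡ 1 (mod 4), so quadratic reciprocity gives (3523 / 3713) = (3713 / 3523). Reduce: 3713 ≡ 190 (mod 3523). Now have (190 / 3523).
Factor out 2: 190 = 2·95. Since 3523 ≡ 3 (mod 8), (2 / 3523) = -1. Now have -(95 / 3523).
Both 95 ≡ 3 and 3523 ≡ 3 (mod 4), so reciprocity gives (95 / 3523) = -(3523 / 95). Reduce: 3523 ≡ 8 (mod 95). Now have (8 / 95).
Factor out 2: 8 = 2^3. Since 95 ≡ 7 (mod 8), (2 / 95) = +1, and (2 / 95)^3 = +1. Now have (1 / 95).
(1 / 95) = 1. Collecting the sign factors: 1.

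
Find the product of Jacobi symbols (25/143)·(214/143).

By multiplicativity, (25·214/143) = (25/143)·(214/143).
First factor (25/143):
25 ≡ 1 (mod 4), so quadratic reciprocity gives (25/143) = (143/25). Reduce: 143 ≡ 18 (mod 25). Now have (18/25).
Factor out 2: 18 = 2·9. Since 25 ≡ 1 (mod 8), (2/25) = +1. Now have (9/25).
9 ≡ 1 (mod 4), so quadratic reciprocity gives (9/25) = (25/9). Reduce: 25 ≡ 7 (mod 9). Now have (7/9).
9 ≡ 1 (mod 4), so quadratic reciprocity gives (7/9) = (9/7). Reduce: 9 ≡ 2 (mod 7). Now have (2/7).
Factor out 2: 2 = 2. Since 7 ≡ 7 (mod 8), (2/7) = +1. Now have (1/7).
(1/7) = 1. Collecting the sign factors: 1.
Second factor (214/143):
Reduce the numerator: 214 ≡ 71 (mod 143), so (214/143) = (71/143).
Both 71 ≡ 3 and 143 ≡ 3 (mod 4), so reciprocity gives (71/143) = -(143/71). Reduce: 143 ≡ 1 (mod 71). Now have -(1/71).
(1/71) = 1. Collecting the sign factors: -1.
Product: (1)·(-1) = -1.

-1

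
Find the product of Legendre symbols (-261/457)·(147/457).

1

By multiplicativity, (-261·147/457) = (-261/457)·(147/457).
First factor (-261/457):
Pull out -1: (-261/457) = (-1/457)·(261/457). Since 457 ≡ 1 (mod 4), (-1/457) = +1. Now have (261/457).
261 ≡ 1 (mod 4), so quadratic reciprocity gives (261/457) = (457/261). Reduce: 457 ≡ 196 (mod 261). Now have (196/261).
Factor out 2: 196 = 2^2·49. Since 261 ≡ 5 (mod 8), (2/261) = -1, and (2/261)^2 = +1. Now have (49/261).
49 ≡ 1 (mod 4), so quadratic reciprocity gives (49/261) = (261/49). Reduce: 261 ≡ 16 (mod 49). Now have (16/49).
Factor out 2: 16 = 2^4. Since 49 ≡ 1 (mod 8), (2/49) = +1, and (2/49)^4 = +1. Now have (1/49).
(1/49) = 1. Collecting the sign factors: 1.
Second factor (147/457):
457 ≡ 1 (mod 4), so quadratic reciprocity gives (147/457) = (457/147). Reduce: 457 ≡ 16 (mod 147). Now have (16/147).
Factor out 2: 16 = 2^4. Since 147 ≡ 3 (mod 8), (2/147) = -1, and (2/147)^4 = +1. Now have (1/147).
(1/147) = 1. Collecting the sign factors: 1.
Product: (1)·(1) = 1.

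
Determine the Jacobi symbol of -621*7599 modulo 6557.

By multiplicativity, (-621·7599|6557) = (-621|6557)·(7599|6557).
First factor (-621|6557):
Pull out -1: (-621|6557) = (-1|6557)·(621|6557). Since 6557 ≡ 1 (mod 4), (-1|6557) = +1. Now have (621|6557).
621 ≡ 1 (mod 4), so quadratic reciprocity gives (621|6557) = (6557|621). Reduce: 6557 ≡ 347 (mod 621). Now have (347|621).
621 ≡ 1 (mod 4), so quadratic reciprocity gives (347|621) = (621|347). Reduce: 621 ≡ 274 (mod 347). Now have (274|347).
Factor out 2: 274 = 2·137. Since 347 ≡ 3 (mod 8), (2|347) = -1. Now have -(137|347).
137 ≡ 1 (mod 4), so quadratic reciprocity gives (137|347) = (347|137). Reduce: 347 ≡ 73 (mod 137). Now have -(73|137).
73 ≡ 1 (mod 4), so quadratic reciprocity gives (73|137) = (137|73). Reduce: 137 ≡ 64 (mod 73). Now have -(64|73).
Factor out 2: 64 = 2^6. Since 73 ≡ 1 (mod 8), (2|73) = +1, and (2|73)^6 = +1. Now have -(1|73).
(1|73) = 1. Collecting the sign factors: -1.
Second factor (7599|6557):
Reduce the numerator: 7599 ≡ 1042 (mod 6557), so (7599|6557) = (1042|6557).
Factor out 2: 1042 = 2·521. Since 6557 ≡ 5 (mod 8), (2|6557) = -1. Now have -(521|6557).
521 ≡ 1 (mod 4), so quadratic reciprocity gives (521|6557) = (6557|521). Reduce: 6557 ≡ 305 (mod 521). Now have -(305|521).
305 ≡ 1 (mod 4), so quadratic reciprocity gives (305|521) = (521|305). Reduce: 521 ≡ 216 (mod 305). Now have -(216|305).
Factor out 2: 216 = 2^3·27. Since 305 ≡ 1 (mod 8), (2|305) = +1, and (2|305)^3 = +1. Now have -(27|305).
305 ≡ 1 (mod 4), so quadratic reciprocity gives (27|305) = (305|27). Reduce: 305 ≡ 8 (mod 27). Now have -(8|27).
Factor out 2: 8 = 2^3. Since 27 ≡ 3 (mod 8), (2|27) = -1, and (2|27)^3 = -1. Now have (1|27).
(1|27) = 1. Collecting the sign factors: 1.
Product: (-1)·(1) = -1.

-1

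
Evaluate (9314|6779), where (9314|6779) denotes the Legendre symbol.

Reduce the numerator: 9314 ≡ 2535 (mod 6779), so (9314|6779) = (2535|6779).
Both 2535 ≡ 3 and 6779 ≡ 3 (mod 4), so reciprocity gives (2535|6779) = -(6779|2535). Reduce: 6779 ≡ 1709 (mod 2535). Now have -(1709|2535).
1709 ≡ 1 (mod 4), so quadratic reciprocity gives (1709|2535) = (2535|1709). Reduce: 2535 ≡ 826 (mod 1709). Now have -(826|1709).
Factor out 2: 826 = 2·413. Since 1709 ≡ 5 (mod 8), (2|1709) = -1. Now have (413|1709).
413 ≡ 1 (mod 4), so quadratic reciprocity gives (413|1709) = (1709|413). Reduce: 1709 ≡ 57 (mod 413). Now have (57|413).
57 ≡ 1 (mod 4), so quadratic reciprocity gives (57|413) = (413|57). Reduce: 413 ≡ 14 (mod 57). Now have (14|57).
Factor out 2: 14 = 2·7. Since 57 ≡ 1 (mod 8), (2|57) = +1. Now have (7|57).
57 ≡ 1 (mod 4), so quadratic reciprocity gives (7|57) = (57|7). Reduce: 57 ≡ 1 (mod 7). Now have (1|7).
(1|7) = 1. Collecting the sign factors: 1.

1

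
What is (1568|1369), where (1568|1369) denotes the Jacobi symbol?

(1568|1369)
  = (199|1369)    [1568 ≡ 199 mod 1369]
  = (1369|199)    [QR: 1369 ≡ 1 mod 4, sign kept]
  = (175|199)    [1369 ≡ 175 mod 199]
  = -(199|175)    [QR: both ≡ 3 mod 4, sign flips]
  = -(24|175)    [199 ≡ 24 mod 175]
  = -(3|175)    [175 ≡ 7 mod 8 ⇒ (2|175)^3 = +1]
  = (175|3)    [QR: both ≡ 3 mod 4, sign flips]
  = (1|3)    [175 ≡ 1 mod 3]
  = 1    [(1|3) = 1]

1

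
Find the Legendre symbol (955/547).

-1

(955/547)
  = (408/547)    [955 ≡ 408 mod 547]
  = -(51/547)    [547 ≡ 3 mod 8 ⇒ (2/547)^3 = -1]
  = (547/51)    [QR: both ≡ 3 mod 4, sign flips]
  = (37/51)    [547 ≡ 37 mod 51]
  = (51/37)    [QR: 37 ≡ 1 mod 4, sign kept]
  = (14/37)    [51 ≡ 14 mod 37]
  = -(7/37)    [37 ≡ 5 mod 8 ⇒ (2/37) = -1]
  = -(37/7)    [QR: 37 ≡ 1 mod 4, sign kept]
  = -(2/7)    [37 ≡ 2 mod 7]
  = -(1/7)    [7 ≡ 7 mod 8 ⇒ (2/7) = +1]
  = -1    [(1/7) = 1]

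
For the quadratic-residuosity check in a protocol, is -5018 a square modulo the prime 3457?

(-5018/3457)
  = (1896/3457)    [-5018 ≡ 1896 mod 3457]
  = (237/3457)    [3457 ≡ 1 mod 8 ⇒ (2/3457)^3 = +1]
  = (3457/237)    [QR: 237 ≡ 1 mod 4, sign kept]
  = (139/237)    [3457 ≡ 139 mod 237]
  = (237/139)    [QR: 237 ≡ 1 mod 4, sign kept]
  = (98/139)    [237 ≡ 98 mod 139]
  = -(49/139)    [139 ≡ 3 mod 8 ⇒ (2/139) = -1]
  = -(139/49)    [QR: 49 ≡ 1 mod 4, sign kept]
  = -(41/49)    [139 ≡ 41 mod 49]
  = -(49/41)    [QR: 41 ≡ 1 mod 4, sign kept]
  = -(8/41)    [49 ≡ 8 mod 41]
  = -(1/41)    [41 ≡ 1 mod 8 ⇒ (2/41)^3 = +1]
  = -1    [(1/41) = 1]
(-5018/3457) = -1, and 3457 is prime, so -5018 is not a quadratic residue mod 3457.

no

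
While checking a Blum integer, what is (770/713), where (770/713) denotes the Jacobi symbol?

Reduce the numerator: 770 ≡ 57 (mod 713), so (770/713) = (57/713).
57 ≡ 1 (mod 4), so quadratic reciprocity gives (57/713) = (713/57). Reduce: 713 ≡ 29 (mod 57). Now have (29/57).
29 ≡ 1 (mod 4), so quadratic reciprocity gives (29/57) = (57/29). Reduce: 57 ≡ 28 (mod 29). Now have (28/29).
Factor out 2: 28 = 2^2·7. Since 29 ≡ 5 (mod 8), (2/29) = -1, and (2/29)^2 = +1. Now have (7/29).
29 ≡ 1 (mod 4), so quadratic reciprocity gives (7/29) = (29/7). Reduce: 29 ≡ 1 (mod 7). Now have (1/7).
(1/7) = 1. Collecting the sign factors: 1.

1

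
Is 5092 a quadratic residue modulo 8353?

Factor out 2: 5092 = 2^2·1273. Since 8353 ≡ 1 (mod 8), (2/8353) = +1, and (2/8353)^2 = +1. Now have (1273/8353).
1273 ≡ 1 (mod 4), so quadratic reciprocity gives (1273/8353) = (8353/1273). Reduce: 8353 ≡ 715 (mod 1273). Now have (715/1273).
1273 ≡ 1 (mod 4), so quadratic reciprocity gives (715/1273) = (1273/715). Reduce: 1273 ≡ 558 (mod 715). Now have (558/715).
Factor out 2: 558 = 2·279. Since 715 ≡ 3 (mod 8), (2/715) = -1. Now have -(279/715).
Both 279 ≡ 3 and 715 ≡ 3 (mod 4), so reciprocity gives (279/715) = -(715/279). Reduce: 715 ≡ 157 (mod 279). Now have (157/279).
157 ≡ 1 (mod 4), so quadratic reciprocity gives (157/279) = (279/157). Reduce: 279 ≡ 122 (mod 157). Now have (122/157).
Factor out 2: 122 = 2·61. Since 157 ≡ 5 (mod 8), (2/157) = -1. Now have -(61/157).
61 ≡ 1 (mod 4), so quadratic reciprocity gives (61/157) = (157/61). Reduce: 157 ≡ 35 (mod 61). Now have -(35/61).
61 ≡ 1 (mod 4), so quadratic reciprocity gives (35/61) = (61/35). Reduce: 61 ≡ 26 (mod 35). Now have -(26/35).
Factor out 2: 26 = 2·13. Since 35 ≡ 3 (mod 8), (2/35) = -1. Now have (13/35).
13 ≡ 1 (mod 4), so quadratic reciprocity gives (13/35) = (35/13). Reduce: 35 ≡ 9 (mod 13). Now have (9/13).
9 ≡ 1 (mod 4), so quadratic reciprocity gives (9/13) = (13/9). Reduce: 13 ≡ 4 (mod 9). Now have (4/9).
Factor out 2: 4 = 2^2. Since 9 ≡ 1 (mod 8), (2/9) = +1, and (2/9)^2 = +1. Now have (1/9).
(1/9) = 1. Collecting the sign factors: 1.
The Legendre symbol is 1, so x^2 ≡ 5092 (mod 8353) has solution.

yes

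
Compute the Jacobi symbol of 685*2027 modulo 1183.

-1

By multiplicativity, (685·2027 / 1183) = (685 / 1183)·(2027 / 1183).
First factor (685 / 1183):
(685 / 1183)
  = (1183 / 685)    [QR: 685 ≡ 1 mod 4, sign kept]
  = (498 / 685)    [1183 ≡ 498 mod 685]
  = -(249 / 685)    [685 ≡ 5 mod 8 ⇒ (2 / 685) = -1]
  = -(685 / 249)    [QR: 249 ≡ 1 mod 4, sign kept]
  = -(187 / 249)    [685 ≡ 187 mod 249]
  = -(249 / 187)    [QR: 249 ≡ 1 mod 4, sign kept]
  = -(62 / 187)    [249 ≡ 62 mod 187]
  = (31 / 187)    [187 ≡ 3 mod 8 ⇒ (2 / 187) = -1]
  = -(187 / 31)    [QR: both ≡ 3 mod 4, sign flips]
  = -(1 / 31)    [187 ≡ 1 mod 31]
  = -1    [(1 / 31) = 1]
Second factor (2027 / 1183):
(2027 / 1183)
  = (844 / 1183)    [2027 ≡ 844 mod 1183]
  = (211 / 1183)    [1183 ≡ 7 mod 8 ⇒ (2 / 1183)^2 = +1]
  = -(1183 / 211)    [QR: both ≡ 3 mod 4, sign flips]
  = -(128 / 211)    [1183 ≡ 128 mod 211]
  = (1 / 211)    [211 ≡ 3 mod 8 ⇒ (2 / 211)^7 = -1]
  = 1    [(1 / 211) = 1]
Product: (-1)·(1) = -1.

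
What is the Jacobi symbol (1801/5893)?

1801 ≡ 1 (mod 4), so quadratic reciprocity gives (1801/5893) = (5893/1801). Reduce: 5893 ≡ 490 (mod 1801). Now have (490/1801).
Factor out 2: 490 = 2·245. Since 1801 ≡ 1 (mod 8), (2/1801) = +1. Now have (245/1801).
245 ≡ 1 (mod 4), so quadratic reciprocity gives (245/1801) = (1801/245). Reduce: 1801 ≡ 86 (mod 245). Now have (86/245).
Factor out 2: 86 = 2·43. Since 245 ≡ 5 (mod 8), (2/245) = -1. Now have -(43/245).
245 ≡ 1 (mod 4), so quadratic reciprocity gives (43/245) = (245/43). Reduce: 245 ≡ 30 (mod 43). Now have -(30/43).
Factor out 2: 30 = 2·15. Since 43 ≡ 3 (mod 8), (2/43) = -1. Now have (15/43).
Both 15 ≡ 3 and 43 ≡ 3 (mod 4), so reciprocity gives (15/43) = -(43/15). Reduce: 43 ≡ 13 (mod 15). Now have -(13/15).
13 ≡ 1 (mod 4), so quadratic reciprocity gives (13/15) = (15/13). Reduce: 15 ≡ 2 (mod 13). Now have -(2/13).
Factor out 2: 2 = 2. Since 13 ≡ 5 (mod 8), (2/13) = -1. Now have (1/13).
(1/13) = 1. Collecting the sign factors: 1.

1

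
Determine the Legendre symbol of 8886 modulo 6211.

Reduce the numerator: 8886 ≡ 2675 (mod 6211), so (8886|6211) = (2675|6211).
Both 2675 ≡ 3 and 6211 ≡ 3 (mod 4), so reciprocity gives (2675|6211) = -(6211|2675). Reduce: 6211 ≡ 861 (mod 2675). Now have -(861|2675).
861 ≡ 1 (mod 4), so quadratic reciprocity gives (861|2675) = (2675|861). Reduce: 2675 ≡ 92 (mod 861). Now have -(92|861).
Factor out 2: 92 = 2^2·23. Since 861 ≡ 5 (mod 8), (2|861) = -1, and (2|861)^2 = +1. Now have -(23|861).
861 ≡ 1 (mod 4), so quadratic reciprocity gives (23|861) = (861|23). Reduce: 861 ≡ 10 (mod 23). Now have -(10|23).
Factor out 2: 10 = 2·5. Since 23 ≡ 7 (mod 8), (2|23) = +1. Now have -(5|23).
5 ≡ 1 (mod 4), so quadratic reciprocity gives (5|23) = (23|5). Reduce: 23 ≡ 3 (mod 5). Now have -(3|5).
5 ≡ 1 (mod 4), so quadratic reciprocity gives (3|5) = (5|3). Reduce: 5 ≡ 2 (mod 3). Now have -(2|3).
Factor out 2: 2 = 2. Since 3 ≡ 3 (mod 8), (2|3) = -1. Now have (1|3).
(1|3) = 1. Collecting the sign factors: 1.

1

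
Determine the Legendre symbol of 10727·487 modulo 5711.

1

By multiplicativity, (10727·487/5711) = (10727/5711)·(487/5711).
First factor (10727/5711):
(10727/5711)
  = (5016/5711)    [10727 ≡ 5016 mod 5711]
  = (627/5711)    [5711 ≡ 7 mod 8 ⇒ (2/5711)^3 = +1]
  = -(5711/627)    [QR: both ≡ 3 mod 4, sign flips]
  = -(68/627)    [5711 ≡ 68 mod 627]
  = -(17/627)    [627 ≡ 3 mod 8 ⇒ (2/627)^2 = +1]
  = -(627/17)    [QR: 17 ≡ 1 mod 4, sign kept]
  = -(15/17)    [627 ≡ 15 mod 17]
  = -(17/15)    [QR: 17 ≡ 1 mod 4, sign kept]
  = -(2/15)    [17 ≡ 2 mod 15]
  = -(1/15)    [15 ≡ 7 mod 8 ⇒ (2/15) = +1]
  = -1    [(1/15) = 1]
Second factor (487/5711):
(487/5711)
  = -(5711/487)    [QR: both ≡ 3 mod 4, sign flips]
  = -(354/487)    [5711 ≡ 354 mod 487]
  = -(177/487)    [487 ≡ 7 mod 8 ⇒ (2/487) = +1]
  = -(487/177)    [QR: 177 ≡ 1 mod 4, sign kept]
  = -(133/177)    [487 ≡ 133 mod 177]
  = -(177/133)    [QR: 133 ≡ 1 mod 4, sign kept]
  = -(44/133)    [177 ≡ 44 mod 133]
  = -(11/133)    [133 ≡ 5 mod 8 ⇒ (2/133)^2 = +1]
  = -(133/11)    [QR: 133 ≡ 1 mod 4, sign kept]
  = -(1/11)    [133 ≡ 1 mod 11]
  = -1    [(1/11) = 1]
Product: (-1)·(-1) = 1.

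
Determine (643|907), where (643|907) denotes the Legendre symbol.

1

(643|907)
  = -(907|643)    [QR: both ≡ 3 mod 4, sign flips]
  = -(264|643)    [907 ≡ 264 mod 643]
  = (33|643)    [643 ≡ 3 mod 8 ⇒ (2|643)^3 = -1]
  = (643|33)    [QR: 33 ≡ 1 mod 4, sign kept]
  = (16|33)    [643 ≡ 16 mod 33]
  = (1|33)    [33 ≡ 1 mod 8 ⇒ (2|33)^4 = +1]
  = 1    [(1|33) = 1]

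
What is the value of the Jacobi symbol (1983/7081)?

1

7081 ≡ 1 (mod 4), so quadratic reciprocity gives (1983/7081) = (7081/1983). Reduce: 7081 ≡ 1132 (mod 1983). Now have (1132/1983).
Factor out 2: 1132 = 2^2·283. Since 1983 ≡ 7 (mod 8), (2/1983) = +1, and (2/1983)^2 = +1. Now have (283/1983).
Both 283 ≡ 3 and 1983 ≡ 3 (mod 4), so reciprocity gives (283/1983) = -(1983/283). Reduce: 1983 ≡ 2 (mod 283). Now have -(2/283).
Factor out 2: 2 = 2. Since 283 ≡ 3 (mod 8), (2/283) = -1. Now have (1/283).
(1/283) = 1. Collecting the sign factors: 1.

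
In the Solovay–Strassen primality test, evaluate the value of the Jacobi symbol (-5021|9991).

Pull out -1: (-5021|9991) = (-1|9991)·(5021|9991). Since 9991 ≡ 3 (mod 4), (-1|9991) = -1. Now have -(5021|9991).
5021 ≡ 1 (mod 4), so quadratic reciprocity gives (5021|9991) = (9991|5021). Reduce: 9991 ≡ 4970 (mod 5021). Now have -(4970|5021).
Factor out 2: 4970 = 2·2485. Since 5021 ≡ 5 (mod 8), (2|5021) = -1. Now have (2485|5021).
2485 ≡ 1 (mod 4), so quadratic reciprocity gives (2485|5021) = (5021|2485). Reduce: 5021 ≡ 51 (mod 2485). Now have (51|2485).
2485 ≡ 1 (mod 4), so quadratic reciprocity gives (51|2485) = (2485|51). Reduce: 2485 ≡ 37 (mod 51). Now have (37|51).
37 ≡ 1 (mod 4), so quadratic reciprocity gives (37|51) = (51|37). Reduce: 51 ≡ 14 (mod 37). Now have (14|37).
Factor out 2: 14 = 2·7. Since 37 ≡ 5 (mod 8), (2|37) = -1. Now have -(7|37).
37 ≡ 1 (mod 4), so quadratic reciprocity gives (7|37) = (37|7). Reduce: 37 ≡ 2 (mod 7). Now have -(2|7).
Factor out 2: 2 = 2. Since 7 ≡ 7 (mod 8), (2|7) = +1. Now have -(1|7).
(1|7) = 1. Collecting the sign factors: -1.

-1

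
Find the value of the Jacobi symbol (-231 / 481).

1

(-231 / 481)
  = (231 / 481)    [481 ≡ 1 mod 4 ⇒ (-1 / 481) = +1]
  = (481 / 231)    [QR: 481 ≡ 1 mod 4, sign kept]
  = (19 / 231)    [481 ≡ 19 mod 231]
  = -(231 / 19)    [QR: both ≡ 3 mod 4, sign flips]
  = -(3 / 19)    [231 ≡ 3 mod 19]
  = (19 / 3)    [QR: both ≡ 3 mod 4, sign flips]
  = (1 / 3)    [19 ≡ 1 mod 3]
  = 1    [(1 / 3) = 1]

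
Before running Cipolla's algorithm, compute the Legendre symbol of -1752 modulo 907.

1

Reduce the numerator: -1752 ≡ 62 (mod 907), so (-1752 / 907) = (62 / 907).
Factor out 2: 62 = 2·31. Since 907 ≡ 3 (mod 8), (2 / 907) = -1. Now have -(31 / 907).
Both 31 ≡ 3 and 907 ≡ 3 (mod 4), so reciprocity gives (31 / 907) = -(907 / 31). Reduce: 907 ≡ 8 (mod 31). Now have (8 / 31).
Factor out 2: 8 = 2^3. Since 31 ≡ 7 (mod 8), (2 / 31) = +1, and (2 / 31)^3 = +1. Now have (1 / 31).
(1 / 31) = 1. Collecting the sign factors: 1.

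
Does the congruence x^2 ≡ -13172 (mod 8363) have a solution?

Pull out -1: (-13172/8363) = (-1/8363)·(13172/8363). Since 8363 ≡ 3 (mod 4), (-1/8363) = -1. Now have -(13172/8363).
Reduce the numerator: 13172 ≡ 4809 (mod 8363), so (13172/8363) = (4809/8363).
4809 ≡ 1 (mod 4), so quadratic reciprocity gives (4809/8363) = (8363/4809). Reduce: 8363 ≡ 3554 (mod 4809). Now have -(3554/4809).
Factor out 2: 3554 = 2·1777. Since 4809 ≡ 1 (mod 8), (2/4809) = +1. Now have -(1777/4809).
1777 ≡ 1 (mod 4), so quadratic reciprocity gives (1777/4809) = (4809/1777). Reduce: 4809 ≡ 1255 (mod 1777). Now have -(1255/1777).
1777 ≡ 1 (mod 4), so quadratic reciprocity gives (1255/1777) = (1777/1255). Reduce: 1777 ≡ 522 (mod 1255). Now have -(522/1255).
Factor out 2: 522 = 2·261. Since 1255 ≡ 7 (mod 8), (2/1255) = +1. Now have -(261/1255).
261 ≡ 1 (mod 4), so quadratic reciprocity gives (261/1255) = (1255/261). Reduce: 1255 ≡ 211 (mod 261). Now have -(211/261).
261 ≡ 1 (mod 4), so quadratic reciprocity gives (211/261) = (261/211). Reduce: 261 ≡ 50 (mod 211). Now have -(50/211).
Factor out 2: 50 = 2·25. Since 211 ≡ 3 (mod 8), (2/211) = -1. Now have (25/211).
25 ≡ 1 (mod 4), so quadratic reciprocity gives (25/211) = (211/25). Reduce: 211 ≡ 11 (mod 25). Now have (11/25).
25 ≡ 1 (mod 4), so quadratic reciprocity gives (11/25) = (25/11). Reduce: 25 ≡ 3 (mod 11). Now have (3/11).
Both 3 ≡ 3 and 11 ≡ 3 (mod 4), so reciprocity gives (3/11) = -(11/3). Reduce: 11 ≡ 2 (mod 3). Now have -(2/3).
Factor out 2: 2 = 2. Since 3 ≡ 3 (mod 8), (2/3) = -1. Now have (1/3).
(1/3) = 1. Collecting the sign factors: 1.
(-13172/8363) = 1, and 8363 is prime, so -13172 is a quadratic residue mod 8363.

yes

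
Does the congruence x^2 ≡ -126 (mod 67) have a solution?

no

(-126/67)
  = (8/67)    [-126 ≡ 8 mod 67]
  = -(1/67)    [67 ≡ 3 mod 8 ⇒ (2/67)^3 = -1]
  = -1    [(1/67) = 1]
(-126/67) = -1, and 67 is prime, so -126 is not a quadratic residue mod 67.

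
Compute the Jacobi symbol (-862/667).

-1

(-862/667)
  = (472/667)    [-862 ≡ 472 mod 667]
  = -(59/667)    [667 ≡ 3 mod 8 ⇒ (2/667)^3 = -1]
  = (667/59)    [QR: both ≡ 3 mod 4, sign flips]
  = (18/59)    [667 ≡ 18 mod 59]
  = -(9/59)    [59 ≡ 3 mod 8 ⇒ (2/59) = -1]
  = -(59/9)    [QR: 9 ≡ 1 mod 4, sign kept]
  = -(5/9)    [59 ≡ 5 mod 9]
  = -(9/5)    [QR: 5 ≡ 1 mod 4, sign kept]
  = -(4/5)    [9 ≡ 4 mod 5]
  = -(1/5)    [5 ≡ 5 mod 8 ⇒ (2/5)^2 = +1]
  = -1    [(1/5) = 1]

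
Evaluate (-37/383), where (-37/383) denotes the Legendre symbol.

1

(-37/383)
  = (346/383)    [-37 ≡ 346 mod 383]
  = (173/383)    [383 ≡ 7 mod 8 ⇒ (2/383) = +1]
  = (383/173)    [QR: 173 ≡ 1 mod 4, sign kept]
  = (37/173)    [383 ≡ 37 mod 173]
  = (173/37)    [QR: 37 ≡ 1 mod 4, sign kept]
  = (25/37)    [173 ≡ 25 mod 37]
  = (37/25)    [QR: 25 ≡ 1 mod 4, sign kept]
  = (12/25)    [37 ≡ 12 mod 25]
  = (3/25)    [25 ≡ 1 mod 8 ⇒ (2/25)^2 = +1]
  = (25/3)    [QR: 25 ≡ 1 mod 4, sign kept]
  = (1/3)    [25 ≡ 1 mod 3]
  = 1    [(1/3) = 1]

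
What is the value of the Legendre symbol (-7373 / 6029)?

Reduce the numerator: -7373 ≡ 4685 (mod 6029), so (-7373 / 6029) = (4685 / 6029).
4685 ≡ 1 (mod 4), so quadratic reciprocity gives (4685 / 6029) = (6029 / 4685). Reduce: 6029 ≡ 1344 (mod 4685). Now have (1344 / 4685).
Factor out 2: 1344 = 2^6·21. Since 4685 ≡ 5 (mod 8), (2 / 4685) = -1, and (2 / 4685)^6 = +1. Now have (21 / 4685).
21 ≡ 1 (mod 4), so quadratic reciprocity gives (21 / 4685) = (4685 / 21). Reduce: 4685 ≡ 2 (mod 21). Now have (2 / 21).
Factor out 2: 2 = 2. Since 21 ≡ 5 (mod 8), (2 / 21) = -1. Now have -(1 / 21).
(1 / 21) = 1. Collecting the sign factors: -1.

-1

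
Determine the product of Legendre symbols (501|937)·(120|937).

1

By multiplicativity, (501·120|937) = (501|937)·(120|937).
First factor (501|937):
(501|937)
  = (937|501)    [QR: 501 ≡ 1 mod 4, sign kept]
  = (436|501)    [937 ≡ 436 mod 501]
  = (109|501)    [501 ≡ 5 mod 8 ⇒ (2|501)^2 = +1]
  = (501|109)    [QR: 109 ≡ 1 mod 4, sign kept]
  = (65|109)    [501 ≡ 65 mod 109]
  = (109|65)    [QR: 65 ≡ 1 mod 4, sign kept]
  = (44|65)    [109 ≡ 44 mod 65]
  = (11|65)    [65 ≡ 1 mod 8 ⇒ (2|65)^2 = +1]
  = (65|11)    [QR: 65 ≡ 1 mod 4, sign kept]
  = (10|11)    [65 ≡ 10 mod 11]
  = -(5|11)    [11 ≡ 3 mod 8 ⇒ (2|11) = -1]
  = -(11|5)    [QR: 5 ≡ 1 mod 4, sign kept]
  = -(1|5)    [11 ≡ 1 mod 5]
  = -1    [(1|5) = 1]
Second factor (120|937):
(120|937)
  = (15|937)    [937 ≡ 1 mod 8 ⇒ (2|937)^3 = +1]
  = (937|15)    [QR: 937 ≡ 1 mod 4, sign kept]
  = (7|15)    [937 ≡ 7 mod 15]
  = -(15|7)    [QR: both ≡ 3 mod 4, sign flips]
  = -(1|7)    [15 ≡ 1 mod 7]
  = -1    [(1|7) = 1]
Product: (-1)·(-1) = 1.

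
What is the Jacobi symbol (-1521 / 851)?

-1

(-1521 / 851)
  = -(1521 / 851)    [851 ≡ 3 mod 4 ⇒ (-1 / 851) = -1]
  = -(670 / 851)    [1521 ≡ 670 mod 851]
  = (335 / 851)    [851 ≡ 3 mod 8 ⇒ (2 / 851) = -1]
  = -(851 / 335)    [QR: both ≡ 3 mod 4, sign flips]
  = -(181 / 335)    [851 ≡ 181 mod 335]
  = -(335 / 181)    [QR: 181 ≡ 1 mod 4, sign kept]
  = -(154 / 181)    [335 ≡ 154 mod 181]
  = (77 / 181)    [181 ≡ 5 mod 8 ⇒ (2 / 181) = -1]
  = (181 / 77)    [QR: 77 ≡ 1 mod 4, sign kept]
  = (27 / 77)    [181 ≡ 27 mod 77]
  = (77 / 27)    [QR: 77 ≡ 1 mod 4, sign kept]
  = (23 / 27)    [77 ≡ 23 mod 27]
  = -(27 / 23)    [QR: both ≡ 3 mod 4, sign flips]
  = -(4 / 23)    [27 ≡ 4 mod 23]
  = -(1 / 23)    [23 ≡ 7 mod 8 ⇒ (2 / 23)^2 = +1]
  = -1    [(1 / 23) = 1]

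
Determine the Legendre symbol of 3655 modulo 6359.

(3655 / 6359)
  = -(6359 / 3655)    [QR: both ≡ 3 mod 4, sign flips]
  = -(2704 / 3655)    [6359 ≡ 2704 mod 3655]
  = -(169 / 3655)    [3655 ≡ 7 mod 8 ⇒ (2 / 3655)^4 = +1]
  = -(3655 / 169)    [QR: 169 ≡ 1 mod 4, sign kept]
  = -(106 / 169)    [3655 ≡ 106 mod 169]
  = -(53 / 169)    [169 ≡ 1 mod 8 ⇒ (2 / 169) = +1]
  = -(169 / 53)    [QR: 53 ≡ 1 mod 4, sign kept]
  = -(10 / 53)    [169 ≡ 10 mod 53]
  = (5 / 53)    [53 ≡ 5 mod 8 ⇒ (2 / 53) = -1]
  = (53 / 5)    [QR: 5 ≡ 1 mod 4, sign kept]
  = (3 / 5)    [53 ≡ 3 mod 5]
  = (5 / 3)    [QR: 5 ≡ 1 mod 4, sign kept]
  = (2 / 3)    [5 ≡ 2 mod 3]
  = -(1 / 3)    [3 ≡ 3 mod 8 ⇒ (2 / 3) = -1]
  = -1    [(1 / 3) = 1]

-1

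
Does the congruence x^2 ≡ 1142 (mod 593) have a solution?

no

Reduce the numerator: 1142 ≡ 549 (mod 593), so (1142/593) = (549/593).
549 ≡ 1 (mod 4), so quadratic reciprocity gives (549/593) = (593/549). Reduce: 593 ≡ 44 (mod 549). Now have (44/549).
Factor out 2: 44 = 2^2·11. Since 549 ≡ 5 (mod 8), (2/549) = -1, and (2/549)^2 = +1. Now have (11/549).
549 ≡ 1 (mod 4), so quadratic reciprocity gives (11/549) = (549/11). Reduce: 549 ≡ 10 (mod 11). Now have (10/11).
Factor out 2: 10 = 2·5. Since 11 ≡ 3 (mod 8), (2/11) = -1. Now have -(5/11).
5 ≡ 1 (mod 4), so quadratic reciprocity gives (5/11) = (11/5). Reduce: 11 ≡ 1 (mod 5). Now have -(1/5).
(1/5) = 1. Collecting the sign factors: -1.
The Legendre symbol is -1, so x^2 ≡ 1142 (mod 593) has no solution.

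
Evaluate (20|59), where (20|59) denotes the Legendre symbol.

1

(20|59)
  = (5|59)    [59 ≡ 3 mod 8 ⇒ (2|59)^2 = +1]
  = (59|5)    [QR: 5 ≡ 1 mod 4, sign kept]
  = (4|5)    [59 ≡ 4 mod 5]
  = (1|5)    [5 ≡ 5 mod 8 ⇒ (2|5)^2 = +1]
  = 1    [(1|5) = 1]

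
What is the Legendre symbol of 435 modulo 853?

1

853 ≡ 1 (mod 4), so quadratic reciprocity gives (435 / 853) = (853 / 435). Reduce: 853 ≡ 418 (mod 435). Now have (418 / 435).
Factor out 2: 418 = 2·209. Since 435 ≡ 3 (mod 8), (2 / 435) = -1. Now have -(209 / 435).
209 ≡ 1 (mod 4), so quadratic reciprocity gives (209 / 435) = (435 / 209). Reduce: 435 ≡ 17 (mod 209). Now have -(17 / 209).
17 ≡ 1 (mod 4), so quadratic reciprocity gives (17 / 209) = (209 / 17). Reduce: 209 ≡ 5 (mod 17). Now have -(5 / 17).
5 ≡ 1 (mod 4), so quadratic reciprocity gives (5 / 17) = (17 / 5). Reduce: 17 ≡ 2 (mod 5). Now have -(2 / 5).
Factor out 2: 2 = 2. Since 5 ≡ 5 (mod 8), (2 / 5) = -1. Now have (1 / 5).
(1 / 5) = 1. Collecting the sign factors: 1.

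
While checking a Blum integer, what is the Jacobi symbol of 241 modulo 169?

1

Reduce the numerator: 241 ≡ 72 (mod 169), so (241/169) = (72/169).
Factor out 2: 72 = 2^3·9. Since 169 ≡ 1 (mod 8), (2/169) = +1, and (2/169)^3 = +1. Now have (9/169).
9 ≡ 1 (mod 4), so quadratic reciprocity gives (9/169) = (169/9). Reduce: 169 ≡ 7 (mod 9). Now have (7/9).
9 ≡ 1 (mod 4), so quadratic reciprocity gives (7/9) = (9/7). Reduce: 9 ≡ 2 (mod 7). Now have (2/7).
Factor out 2: 2 = 2. Since 7 ≡ 7 (mod 8), (2/7) = +1. Now have (1/7).
(1/7) = 1. Collecting the sign factors: 1.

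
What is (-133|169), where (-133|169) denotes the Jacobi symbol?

(-133|169)
  = (133|169)    [169 ≡ 1 mod 4 ⇒ (-1|169) = +1]
  = (169|133)    [QR: 133 ≡ 1 mod 4, sign kept]
  = (36|133)    [169 ≡ 36 mod 133]
  = (9|133)    [133 ≡ 5 mod 8 ⇒ (2|133)^2 = +1]
  = (133|9)    [QR: 9 ≡ 1 mod 4, sign kept]
  = (7|9)    [133 ≡ 7 mod 9]
  = (9|7)    [QR: 9 ≡ 1 mod 4, sign kept]
  = (2|7)    [9 ≡ 2 mod 7]
  = (1|7)    [7 ≡ 7 mod 8 ⇒ (2|7) = +1]
  = 1    [(1|7) = 1]

1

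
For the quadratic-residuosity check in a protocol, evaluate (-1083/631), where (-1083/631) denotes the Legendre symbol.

1

Reduce the numerator: -1083 ≡ 179 (mod 631), so (-1083/631) = (179/631).
Both 179 ≡ 3 and 631 ≡ 3 (mod 4), so reciprocity gives (179/631) = -(631/179). Reduce: 631 ≡ 94 (mod 179). Now have -(94/179).
Factor out 2: 94 = 2·47. Since 179 ≡ 3 (mod 8), (2/179) = -1. Now have (47/179).
Both 47 ≡ 3 and 179 ≡ 3 (mod 4), so reciprocity gives (47/179) = -(179/47). Reduce: 179 ≡ 38 (mod 47). Now have -(38/47).
Factor out 2: 38 = 2·19. Since 47 ≡ 7 (mod 8), (2/47) = +1. Now have -(19/47).
Both 19 ≡ 3 and 47 ≡ 3 (mod 4), so reciprocity gives (19/47) = -(47/19). Reduce: 47 ≡ 9 (mod 19). Now have (9/19).
9 ≡ 1 (mod 4), so quadratic reciprocity gives (9/19) = (19/9). Reduce: 19 ≡ 1 (mod 9). Now have (1/9).
(1/9) = 1. Collecting the sign factors: 1.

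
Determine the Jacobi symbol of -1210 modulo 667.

(-1210 / 667)
  = (124 / 667)    [-1210 ≡ 124 mod 667]
  = (31 / 667)    [667 ≡ 3 mod 8 ⇒ (2 / 667)^2 = +1]
  = -(667 / 31)    [QR: both ≡ 3 mod 4, sign flips]
  = -(16 / 31)    [667 ≡ 16 mod 31]
  = -(1 / 31)    [31 ≡ 7 mod 8 ⇒ (2 / 31)^4 = +1]
  = -1    [(1 / 31) = 1]

-1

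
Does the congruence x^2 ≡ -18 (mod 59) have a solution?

(-18/59)
  = (41/59)    [-18 ≡ 41 mod 59]
  = (59/41)    [QR: 41 ≡ 1 mod 4, sign kept]
  = (18/41)    [59 ≡ 18 mod 41]
  = (9/41)    [41 ≡ 1 mod 8 ⇒ (2/41) = +1]
  = (41/9)    [QR: 9 ≡ 1 mod 4, sign kept]
  = (5/9)    [41 ≡ 5 mod 9]
  = (9/5)    [QR: 5 ≡ 1 mod 4, sign kept]
  = (4/5)    [9 ≡ 4 mod 5]
  = (1/5)    [5 ≡ 5 mod 8 ⇒ (2/5)^2 = +1]
  = 1    [(1/5) = 1]
(-18/59) = 1, and 59 is prime, so -18 is a quadratic residue mod 59.

yes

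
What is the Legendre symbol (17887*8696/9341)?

By multiplicativity, (17887·8696/9341) = (17887/9341)·(8696/9341).
First factor (17887/9341):
(17887/9341)
  = (8546/9341)    [17887 ≡ 8546 mod 9341]
  = -(4273/9341)    [9341 ≡ 5 mod 8 ⇒ (2/9341) = -1]
  = -(9341/4273)    [QR: 4273 ≡ 1 mod 4, sign kept]
  = -(795/4273)    [9341 ≡ 795 mod 4273]
  = -(4273/795)    [QR: 4273 ≡ 1 mod 4, sign kept]
  = -(298/795)    [4273 ≡ 298 mod 795]
  = (149/795)    [795 ≡ 3 mod 8 ⇒ (2/795) = -1]
  = (795/149)    [QR: 149 ≡ 1 mod 4, sign kept]
  = (50/149)    [795 ≡ 50 mod 149]
  = -(25/149)    [149 ≡ 5 mod 8 ⇒ (2/149) = -1]
  = -(149/25)    [QR: 25 ≡ 1 mod 4, sign kept]
  = -(24/25)    [149 ≡ 24 mod 25]
  = -(3/25)    [25 ≡ 1 mod 8 ⇒ (2/25)^3 = +1]
  = -(25/3)    [QR: 25 ≡ 1 mod 4, sign kept]
  = -(1/3)    [25 ≡ 1 mod 3]
  = -1    [(1/3) = 1]
Second factor (8696/9341):
(8696/9341)
  = -(1087/9341)    [9341 ≡ 5 mod 8 ⇒ (2/9341)^3 = -1]
  = -(9341/1087)    [QR: 9341 ≡ 1 mod 4, sign kept]
  = -(645/1087)    [9341 ≡ 645 mod 1087]
  = -(1087/645)    [QR: 645 ≡ 1 mod 4, sign kept]
  = -(442/645)    [1087 ≡ 442 mod 645]
  = (221/645)    [645 ≡ 5 mod 8 ⇒ (2/645) = -1]
  = (645/221)    [QR: 221 ≡ 1 mod 4, sign kept]
  = (203/221)    [645 ≡ 203 mod 221]
  = (221/203)    [QR: 221 ≡ 1 mod 4, sign kept]
  = (18/203)    [221 ≡ 18 mod 203]
  = -(9/203)    [203 ≡ 3 mod 8 ⇒ (2/203) = -1]
  = -(203/9)    [QR: 9 ≡ 1 mod 4, sign kept]
  = -(5/9)    [203 ≡ 5 mod 9]
  = -(9/5)    [QR: 5 ≡ 1 mod 4, sign kept]
  = -(4/5)    [9 ≡ 4 mod 5]
  = -(1/5)    [5 ≡ 5 mod 8 ⇒ (2/5)^2 = +1]
  = -1    [(1/5) = 1]
Product: (-1)·(-1) = 1.

1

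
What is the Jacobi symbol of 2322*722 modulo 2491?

1

By multiplicativity, (2322·722|2491) = (2322|2491)·(722|2491).
First factor (2322|2491):
(2322|2491)
  = -(1161|2491)    [2491 ≡ 3 mod 8 ⇒ (2|2491) = -1]
  = -(2491|1161)    [QR: 1161 ≡ 1 mod 4, sign kept]
  = -(169|1161)    [2491 ≡ 169 mod 1161]
  = -(1161|169)    [QR: 169 ≡ 1 mod 4, sign kept]
  = -(147|169)    [1161 ≡ 147 mod 169]
  = -(169|147)    [QR: 169 ≡ 1 mod 4, sign kept]
  = -(22|147)    [169 ≡ 22 mod 147]
  = (11|147)    [147 ≡ 3 mod 8 ⇒ (2|147) = -1]
  = -(147|11)    [QR: both ≡ 3 mod 4, sign flips]
  = -(4|11)    [147 ≡ 4 mod 11]
  = -(1|11)    [11 ≡ 3 mod 8 ⇒ (2|11)^2 = +1]
  = -1    [(1|11) = 1]
Second factor (722|2491):
(722|2491)
  = -(361|2491)    [2491 ≡ 3 mod 8 ⇒ (2|2491) = -1]
  = -(2491|361)    [QR: 361 ≡ 1 mod 4, sign kept]
  = -(325|361)    [2491 ≡ 325 mod 361]
  = -(361|325)    [QR: 325 ≡ 1 mod 4, sign kept]
  = -(36|325)    [361 ≡ 36 mod 325]
  = -(9|325)    [325 ≡ 5 mod 8 ⇒ (2|325)^2 = +1]
  = -(325|9)    [QR: 9 ≡ 1 mod 4, sign kept]
  = -(1|9)    [325 ≡ 1 mod 9]
  = -1    [(1|9) = 1]
Product: (-1)·(-1) = 1.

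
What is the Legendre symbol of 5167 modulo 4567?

-1

Reduce the numerator: 5167 ≡ 600 (mod 4567), so (5167/4567) = (600/4567).
Factor out 2: 600 = 2^3·75. Since 4567 ≡ 7 (mod 8), (2/4567) = +1, and (2/4567)^3 = +1. Now have (75/4567).
Both 75 ≡ 3 and 4567 ≡ 3 (mod 4), so reciprocity gives (75/4567) = -(4567/75). Reduce: 4567 ≡ 67 (mod 75). Now have -(67/75).
Both 67 ≡ 3 and 75 ≡ 3 (mod 4), so reciprocity gives (67/75) = -(75/67). Reduce: 75 ≡ 8 (mod 67). Now have (8/67).
Factor out 2: 8 = 2^3. Since 67 ≡ 3 (mod 8), (2/67) = -1, and (2/67)^3 = -1. Now have -(1/67).
(1/67) = 1. Collecting the sign factors: -1.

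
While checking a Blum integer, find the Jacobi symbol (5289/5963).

1

(5289/5963)
  = (5963/5289)    [QR: 5289 ≡ 1 mod 4, sign kept]
  = (674/5289)    [5963 ≡ 674 mod 5289]
  = (337/5289)    [5289 ≡ 1 mod 8 ⇒ (2/5289) = +1]
  = (5289/337)    [QR: 337 ≡ 1 mod 4, sign kept]
  = (234/337)    [5289 ≡ 234 mod 337]
  = (117/337)    [337 ≡ 1 mod 8 ⇒ (2/337) = +1]
  = (337/117)    [QR: 117 ≡ 1 mod 4, sign kept]
  = (103/117)    [337 ≡ 103 mod 117]
  = (117/103)    [QR: 117 ≡ 1 mod 4, sign kept]
  = (14/103)    [117 ≡ 14 mod 103]
  = (7/103)    [103 ≡ 7 mod 8 ⇒ (2/103) = +1]
  = -(103/7)    [QR: both ≡ 3 mod 4, sign flips]
  = -(5/7)    [103 ≡ 5 mod 7]
  = -(7/5)    [QR: 5 ≡ 1 mod 4, sign kept]
  = -(2/5)    [7 ≡ 2 mod 5]
  = (1/5)    [5 ≡ 5 mod 8 ⇒ (2/5) = -1]
  = 1    [(1/5) = 1]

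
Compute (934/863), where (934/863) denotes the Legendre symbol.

1

(934/863)
  = (71/863)    [934 ≡ 71 mod 863]
  = -(863/71)    [QR: both ≡ 3 mod 4, sign flips]
  = -(11/71)    [863 ≡ 11 mod 71]
  = (71/11)    [QR: both ≡ 3 mod 4, sign flips]
  = (5/11)    [71 ≡ 5 mod 11]
  = (11/5)    [QR: 5 ≡ 1 mod 4, sign kept]
  = (1/5)    [11 ≡ 1 mod 5]
  = 1    [(1/5) = 1]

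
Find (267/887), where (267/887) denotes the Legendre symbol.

Both 267 ≡ 3 and 887 ≡ 3 (mod 4), so reciprocity gives (267/887) = -(887/267). Reduce: 887 ≡ 86 (mod 267). Now have -(86/267).
Factor out 2: 86 = 2·43. Since 267 ≡ 3 (mod 8), (2/267) = -1. Now have (43/267).
Both 43 ≡ 3 and 267 ≡ 3 (mod 4), so reciprocity gives (43/267) = -(267/43). Reduce: 267 ≡ 9 (mod 43). Now have -(9/43).
9 ≡ 1 (mod 4), so quadratic reciprocity gives (9/43) = (43/9). Reduce: 43 ≡ 7 (mod 9). Now have -(7/9).
9 ≡ 1 (mod 4), so quadratic reciprocity gives (7/9) = (9/7). Reduce: 9 ≡ 2 (mod 7). Now have -(2/7).
Factor out 2: 2 = 2. Since 7 ≡ 7 (mod 8), (2/7) = +1. Now have -(1/7).
(1/7) = 1. Collecting the sign factors: -1.

-1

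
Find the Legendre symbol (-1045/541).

(-1045/541)
  = (37/541)    [-1045 ≡ 37 mod 541]
  = (541/37)    [QR: 37 ≡ 1 mod 4, sign kept]
  = (23/37)    [541 ≡ 23 mod 37]
  = (37/23)    [QR: 37 ≡ 1 mod 4, sign kept]
  = (14/23)    [37 ≡ 14 mod 23]
  = (7/23)    [23 ≡ 7 mod 8 ⇒ (2/23) = +1]
  = -(23/7)    [QR: both ≡ 3 mod 4, sign flips]
  = -(2/7)    [23 ≡ 2 mod 7]
  = -(1/7)    [7 ≡ 7 mod 8 ⇒ (2/7) = +1]
  = -1    [(1/7) = 1]

-1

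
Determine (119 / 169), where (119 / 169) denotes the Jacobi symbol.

1

169 ≡ 1 (mod 4), so quadratic reciprocity gives (119 / 169) = (169 / 119). Reduce: 169 ≡ 50 (mod 119). Now have (50 / 119).
Factor out 2: 50 = 2·25. Since 119 ≡ 7 (mod 8), (2 / 119) = +1. Now have (25 / 119).
25 ≡ 1 (mod 4), so quadratic reciprocity gives (25 / 119) = (119 / 25). Reduce: 119 ≡ 19 (mod 25). Now have (19 / 25).
25 ≡ 1 (mod 4), so quadratic reciprocity gives (19 / 25) = (25 / 19). Reduce: 25 ≡ 6 (mod 19). Now have (6 / 19).
Factor out 2: 6 = 2·3. Since 19 ≡ 3 (mod 8), (2 / 19) = -1. Now have -(3 / 19).
Both 3 ≡ 3 and 19 ≡ 3 (mod 4), so reciprocity gives (3 / 19) = -(19 / 3). Reduce: 19 ≡ 1 (mod 3). Now have (1 / 3).
(1 / 3) = 1. Collecting the sign factors: 1.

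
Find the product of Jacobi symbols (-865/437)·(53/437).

1

By multiplicativity, (-865·53/437) = (-865/437)·(53/437).
First factor (-865/437):
Reduce the numerator: -865 ≡ 9 (mod 437), so (-865/437) = (9/437).
9 ≡ 1 (mod 4), so quadratic reciprocity gives (9/437) = (437/9). Reduce: 437 ≡ 5 (mod 9). Now have (5/9).
5 ≡ 1 (mod 4), so quadratic reciprocity gives (5/9) = (9/5). Reduce: 9 ≡ 4 (mod 5). Now have (4/5).
Factor out 2: 4 = 2^2. Since 5 ≡ 5 (mod 8), (2/5) = -1, and (2/5)^2 = +1. Now have (1/5).
(1/5) = 1. Collecting the sign factors: 1.
Second factor (53/437):
53 ≡ 1 (mod 4), so quadratic reciprocity gives (53/437) = (437/53). Reduce: 437 ≡ 13 (mod 53). Now have (13/53).
13 ≡ 1 (mod 4), so quadratic reciprocity gives (13/53) = (53/13). Reduce: 53 ≡ 1 (mod 13). Now have (1/13).
(1/13) = 1. Collecting the sign factors: 1.
Product: (1)·(1) = 1.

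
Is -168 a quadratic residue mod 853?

(-168|853)
  = (685|853)    [-168 ≡ 685 mod 853]
  = (853|685)    [QR: 685 ≡ 1 mod 4, sign kept]
  = (168|685)    [853 ≡ 168 mod 685]
  = -(21|685)    [685 ≡ 5 mod 8 ⇒ (2|685)^3 = -1]
  = -(685|21)    [QR: 21 ≡ 1 mod 4, sign kept]
  = -(13|21)    [685 ≡ 13 mod 21]
  = -(21|13)    [QR: 13 ≡ 1 mod 4, sign kept]
  = -(8|13)    [21 ≡ 8 mod 13]
  = (1|13)    [13 ≡ 5 mod 8 ⇒ (2|13)^3 = -1]
  = 1    [(1|13) = 1]
(-168|853) = 1, and 853 is prime, so -168 is a quadratic residue mod 853.

yes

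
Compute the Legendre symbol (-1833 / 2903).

Pull out -1: (-1833 / 2903) = (-1 / 2903)·(1833 / 2903). Since 2903 ≡ 3 (mod 4), (-1 / 2903) = -1. Now have -(1833 / 2903).
1833 ≡ 1 (mod 4), so quadratic reciprocity gives (1833 / 2903) = (2903 / 1833). Reduce: 2903 ≡ 1070 (mod 1833). Now have -(1070 / 1833).
Factor out 2: 1070 = 2·535. Since 1833 ≡ 1 (mod 8), (2 / 1833) = +1. Now have -(535 / 1833).
1833 ≡ 1 (mod 4), so quadratic reciprocity gives (535 / 1833) = (1833 / 535). Reduce: 1833 ≡ 228 (mod 535). Now have -(228 / 535).
Factor out 2: 228 = 2^2·57. Since 535 ≡ 7 (mod 8), (2 / 535) = +1, and (2 / 535)^2 = +1. Now have -(57 / 535).
57 ≡ 1 (mod 4), so quadratic reciprocity gives (57 / 535) = (535 / 57). Reduce: 535 ≡ 22 (mod 57). Now have -(22 / 57).
Factor out 2: 22 = 2·11. Since 57 ≡ 1 (mod 8), (2 / 57) = +1. Now have -(11 / 57).
57 ≡ 1 (mod 4), so quadratic reciprocity gives (11 / 57) = (57 / 11). Reduce: 57 ≡ 2 (mod 11). Now have -(2 / 11).
Factor out 2: 2 = 2. Since 11 ≡ 3 (mod 8), (2 / 11) = -1. Now have (1 / 11).
(1 / 11) = 1. Collecting the sign factors: 1.

1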